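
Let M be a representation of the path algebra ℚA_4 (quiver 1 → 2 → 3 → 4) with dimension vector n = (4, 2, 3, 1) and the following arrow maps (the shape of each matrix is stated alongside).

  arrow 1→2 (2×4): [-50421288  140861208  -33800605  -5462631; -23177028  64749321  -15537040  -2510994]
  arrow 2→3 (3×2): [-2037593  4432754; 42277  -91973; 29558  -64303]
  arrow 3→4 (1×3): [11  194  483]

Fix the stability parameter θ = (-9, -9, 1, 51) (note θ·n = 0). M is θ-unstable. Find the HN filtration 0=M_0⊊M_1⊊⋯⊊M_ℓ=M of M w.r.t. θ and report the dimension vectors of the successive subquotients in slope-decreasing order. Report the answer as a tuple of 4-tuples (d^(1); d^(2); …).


Via rank(M_{q-1}∘⋯∘M_p): M ≅ I[1,1]^2, I[1,3], I[1,4], I[3,3].
μ_θ-semistable layers: μ^(1)=51; μ^(2)=1; μ^(3)=-9

((0, 0, 0, 1); (0, 0, 3, 0); (4, 2, 0, 0))


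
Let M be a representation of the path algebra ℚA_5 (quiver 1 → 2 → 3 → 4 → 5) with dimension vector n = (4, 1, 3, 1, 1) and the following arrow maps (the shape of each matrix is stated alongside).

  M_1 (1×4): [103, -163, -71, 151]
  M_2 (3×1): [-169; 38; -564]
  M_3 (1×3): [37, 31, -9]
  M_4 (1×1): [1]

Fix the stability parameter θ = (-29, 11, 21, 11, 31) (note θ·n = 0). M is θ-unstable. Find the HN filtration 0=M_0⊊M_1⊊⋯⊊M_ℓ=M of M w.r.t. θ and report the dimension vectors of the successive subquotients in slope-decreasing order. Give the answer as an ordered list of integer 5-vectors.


Barcode: M ≅ I[1,1]^3, I[1,5], I[3,3]^2. HN layers by μ_θ (5 steps, strictly decreasing):
  μ^(1)=31; μ^(2)=21; μ^(3)=16; μ^(4)=11; μ^(5)=-29

((0, 0, 0, 0, 1); (0, 0, 2, 0, 0); (0, 0, 1, 1, 0); (0, 1, 0, 0, 0); (4, 0, 0, 0, 0))


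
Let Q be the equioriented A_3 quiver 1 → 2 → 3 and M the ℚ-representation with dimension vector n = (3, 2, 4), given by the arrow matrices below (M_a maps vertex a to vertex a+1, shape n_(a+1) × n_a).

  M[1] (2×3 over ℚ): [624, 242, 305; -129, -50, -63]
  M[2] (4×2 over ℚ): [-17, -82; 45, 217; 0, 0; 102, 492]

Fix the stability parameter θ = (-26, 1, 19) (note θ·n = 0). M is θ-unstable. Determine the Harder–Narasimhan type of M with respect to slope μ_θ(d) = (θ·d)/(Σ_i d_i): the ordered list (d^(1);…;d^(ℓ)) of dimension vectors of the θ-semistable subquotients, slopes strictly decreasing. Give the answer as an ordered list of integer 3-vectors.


Via rank(M_{q-1}∘⋯∘M_p): M ≅ I[1,1], I[1,3]^2, I[3,3]^2.
μ_θ-semistable layers: μ^(1)=19; μ^(2)=1; μ^(3)=-26

((0, 0, 4); (0, 2, 0); (3, 0, 0))


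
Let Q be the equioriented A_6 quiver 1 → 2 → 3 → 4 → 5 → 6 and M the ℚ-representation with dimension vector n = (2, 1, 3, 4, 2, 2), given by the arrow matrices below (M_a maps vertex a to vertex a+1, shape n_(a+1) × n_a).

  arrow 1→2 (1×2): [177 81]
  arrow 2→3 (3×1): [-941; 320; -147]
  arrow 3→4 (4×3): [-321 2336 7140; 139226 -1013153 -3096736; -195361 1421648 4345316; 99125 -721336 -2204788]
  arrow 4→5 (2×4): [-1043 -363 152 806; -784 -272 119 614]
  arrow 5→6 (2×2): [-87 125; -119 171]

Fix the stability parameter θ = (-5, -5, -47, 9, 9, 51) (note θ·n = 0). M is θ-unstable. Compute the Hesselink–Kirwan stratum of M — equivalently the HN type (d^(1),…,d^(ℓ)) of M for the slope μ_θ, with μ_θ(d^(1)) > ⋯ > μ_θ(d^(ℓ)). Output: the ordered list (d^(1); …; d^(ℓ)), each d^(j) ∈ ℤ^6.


Interval decomposition of M: I[1,1], I[1,6], I[3,3], I[3,6], I[4,4]^2.
HN type (ℓ=5): μ^(1)=51; μ^(2)=9; μ^(3)=-5; μ^(4)=-19; μ^(5)=-47

((0, 0, 0, 0, 0, 2); (0, 0, 0, 4, 2, 0); (1, 0, 0, 0, 0, 0); (1, 1, 1, 0, 0, 0); (0, 0, 2, 0, 0, 0))


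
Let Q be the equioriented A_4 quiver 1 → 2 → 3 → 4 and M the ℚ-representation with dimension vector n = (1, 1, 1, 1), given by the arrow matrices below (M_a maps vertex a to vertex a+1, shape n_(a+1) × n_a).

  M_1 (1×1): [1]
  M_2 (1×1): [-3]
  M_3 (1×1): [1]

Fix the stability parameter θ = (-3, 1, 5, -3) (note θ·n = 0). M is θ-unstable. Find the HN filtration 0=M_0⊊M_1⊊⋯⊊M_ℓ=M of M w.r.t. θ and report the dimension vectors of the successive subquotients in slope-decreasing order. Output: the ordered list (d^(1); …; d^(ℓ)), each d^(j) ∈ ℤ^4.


Barcode: M ≅ I[1,4]. HN layers by μ_θ (2 steps, strictly decreasing):
  μ^(1)=1; μ^(2)=-3

((0, 1, 1, 1); (1, 0, 0, 0))


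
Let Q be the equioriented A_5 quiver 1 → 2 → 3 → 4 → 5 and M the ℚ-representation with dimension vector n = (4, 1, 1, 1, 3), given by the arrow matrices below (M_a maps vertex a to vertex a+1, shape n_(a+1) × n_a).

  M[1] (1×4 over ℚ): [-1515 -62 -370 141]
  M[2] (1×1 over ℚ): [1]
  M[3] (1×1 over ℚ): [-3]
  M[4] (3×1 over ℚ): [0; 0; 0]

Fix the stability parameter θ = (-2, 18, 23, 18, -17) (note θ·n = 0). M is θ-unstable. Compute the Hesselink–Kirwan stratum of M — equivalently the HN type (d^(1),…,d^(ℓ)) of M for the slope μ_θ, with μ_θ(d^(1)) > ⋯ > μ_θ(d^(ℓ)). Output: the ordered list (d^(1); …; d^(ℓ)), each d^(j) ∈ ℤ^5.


Interval decomposition of M: I[1,1]^3, I[1,4], I[5,5]^3.
HN type (ℓ=4): μ^(1)=41/2; μ^(2)=18; μ^(3)=-2; μ^(4)=-17

((0, 0, 1, 1, 0); (0, 1, 0, 0, 0); (4, 0, 0, 0, 0); (0, 0, 0, 0, 3))


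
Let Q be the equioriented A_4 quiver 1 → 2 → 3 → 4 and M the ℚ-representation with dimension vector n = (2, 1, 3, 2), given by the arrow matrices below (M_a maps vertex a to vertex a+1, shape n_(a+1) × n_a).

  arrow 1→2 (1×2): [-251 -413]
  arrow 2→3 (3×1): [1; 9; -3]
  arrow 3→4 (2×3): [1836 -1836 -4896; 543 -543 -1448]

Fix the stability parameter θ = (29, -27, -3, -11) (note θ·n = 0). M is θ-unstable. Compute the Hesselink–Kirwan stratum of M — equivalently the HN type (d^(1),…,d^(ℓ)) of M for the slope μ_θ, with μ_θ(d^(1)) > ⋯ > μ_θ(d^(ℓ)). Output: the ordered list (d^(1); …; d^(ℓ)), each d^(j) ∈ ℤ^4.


Via rank(M_{q-1}∘⋯∘M_p): M ≅ I[1,1], I[1,3], I[3,3], I[3,4], I[4,4].
μ_θ-semistable layers: μ^(1)=29; μ^(2)=-1/3; μ^(3)=-3; μ^(4)=-7; μ^(5)=-11

((1, 0, 0, 0); (1, 1, 1, 0); (0, 0, 1, 0); (0, 0, 1, 1); (0, 0, 0, 1))


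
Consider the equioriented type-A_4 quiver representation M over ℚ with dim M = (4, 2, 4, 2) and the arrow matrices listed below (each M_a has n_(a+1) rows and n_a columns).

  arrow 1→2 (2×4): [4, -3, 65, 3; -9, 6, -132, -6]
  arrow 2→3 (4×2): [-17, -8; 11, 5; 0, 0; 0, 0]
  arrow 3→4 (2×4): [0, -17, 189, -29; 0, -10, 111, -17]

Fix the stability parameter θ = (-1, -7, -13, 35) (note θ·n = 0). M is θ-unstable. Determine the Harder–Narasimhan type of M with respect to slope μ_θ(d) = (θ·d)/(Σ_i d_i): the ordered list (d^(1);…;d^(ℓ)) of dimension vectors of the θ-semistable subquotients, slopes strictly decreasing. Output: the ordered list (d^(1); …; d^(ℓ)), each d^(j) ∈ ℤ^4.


Barcode: M ≅ I[1,1]^2, I[1,3], I[1,4], I[3,3], I[3,4]. HN layers by μ_θ (4 steps, strictly decreasing):
  μ^(1)=35; μ^(2)=-1; μ^(3)=-7; μ^(4)=-13

((0, 0, 0, 2); (2, 0, 0, 0); (2, 2, 2, 0); (0, 0, 2, 0))


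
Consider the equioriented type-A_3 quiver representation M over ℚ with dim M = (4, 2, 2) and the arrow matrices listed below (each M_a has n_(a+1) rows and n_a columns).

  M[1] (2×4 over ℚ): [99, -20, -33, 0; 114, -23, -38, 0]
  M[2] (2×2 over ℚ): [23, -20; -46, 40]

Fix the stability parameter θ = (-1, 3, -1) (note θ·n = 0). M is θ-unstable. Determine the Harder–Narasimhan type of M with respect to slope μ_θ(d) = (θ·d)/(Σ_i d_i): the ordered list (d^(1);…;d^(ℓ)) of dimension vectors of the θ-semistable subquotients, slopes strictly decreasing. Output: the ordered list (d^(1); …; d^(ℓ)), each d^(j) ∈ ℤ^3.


Barcode: M ≅ I[1,1]^2, I[1,2], I[1,3], I[3,3]. HN layers by μ_θ (3 steps, strictly decreasing):
  μ^(1)=3; μ^(2)=1; μ^(3)=-1

((0, 1, 0); (0, 1, 1); (4, 0, 1))


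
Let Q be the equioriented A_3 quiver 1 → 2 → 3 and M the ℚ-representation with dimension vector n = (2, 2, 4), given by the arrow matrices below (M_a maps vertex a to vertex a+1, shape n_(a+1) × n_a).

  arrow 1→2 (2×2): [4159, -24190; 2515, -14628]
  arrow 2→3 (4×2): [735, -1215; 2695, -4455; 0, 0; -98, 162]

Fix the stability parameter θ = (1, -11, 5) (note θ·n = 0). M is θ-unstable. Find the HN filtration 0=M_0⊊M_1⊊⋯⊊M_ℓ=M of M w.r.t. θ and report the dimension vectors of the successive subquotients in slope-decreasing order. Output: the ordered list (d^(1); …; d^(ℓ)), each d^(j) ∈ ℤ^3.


Barcode: M ≅ I[1,2], I[1,3], I[3,3]^3. HN layers by μ_θ (2 steps, strictly decreasing):
  μ^(1)=5; μ^(2)=-5

((0, 0, 4); (2, 2, 0))


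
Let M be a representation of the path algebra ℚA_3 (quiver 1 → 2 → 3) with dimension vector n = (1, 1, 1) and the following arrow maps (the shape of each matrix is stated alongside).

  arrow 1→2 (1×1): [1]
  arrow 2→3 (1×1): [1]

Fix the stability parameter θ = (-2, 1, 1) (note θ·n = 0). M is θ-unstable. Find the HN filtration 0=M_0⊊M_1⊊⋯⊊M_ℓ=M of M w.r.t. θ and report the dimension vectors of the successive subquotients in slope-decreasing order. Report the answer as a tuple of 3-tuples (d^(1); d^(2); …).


Via rank(M_{q-1}∘⋯∘M_p): M ≅ I[1,3].
μ_θ-semistable layers: μ^(1)=1; μ^(2)=-2

((0, 1, 1); (1, 0, 0))


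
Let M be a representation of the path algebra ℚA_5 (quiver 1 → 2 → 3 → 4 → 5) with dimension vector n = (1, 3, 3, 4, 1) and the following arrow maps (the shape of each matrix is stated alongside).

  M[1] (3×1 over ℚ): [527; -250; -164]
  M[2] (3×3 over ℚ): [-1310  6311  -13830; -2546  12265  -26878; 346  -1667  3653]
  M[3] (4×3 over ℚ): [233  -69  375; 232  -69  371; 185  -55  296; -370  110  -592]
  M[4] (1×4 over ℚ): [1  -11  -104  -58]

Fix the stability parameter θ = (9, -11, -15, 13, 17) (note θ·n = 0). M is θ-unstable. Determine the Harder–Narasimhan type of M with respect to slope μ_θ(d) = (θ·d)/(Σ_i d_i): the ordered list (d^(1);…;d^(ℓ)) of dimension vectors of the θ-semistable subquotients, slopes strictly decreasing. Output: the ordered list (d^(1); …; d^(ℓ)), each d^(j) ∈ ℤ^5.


Barcode: M ≅ I[1,2], I[2,4], I[2,5], I[3,4], I[4,4]. HN layers by μ_θ (5 steps, strictly decreasing):
  μ^(1)=17; μ^(2)=13; μ^(3)=-1; μ^(4)=-13; μ^(5)=-15

((0, 0, 0, 0, 1); (0, 0, 0, 4, 0); (1, 1, 0, 0, 0); (0, 2, 2, 0, 0); (0, 0, 1, 0, 0))


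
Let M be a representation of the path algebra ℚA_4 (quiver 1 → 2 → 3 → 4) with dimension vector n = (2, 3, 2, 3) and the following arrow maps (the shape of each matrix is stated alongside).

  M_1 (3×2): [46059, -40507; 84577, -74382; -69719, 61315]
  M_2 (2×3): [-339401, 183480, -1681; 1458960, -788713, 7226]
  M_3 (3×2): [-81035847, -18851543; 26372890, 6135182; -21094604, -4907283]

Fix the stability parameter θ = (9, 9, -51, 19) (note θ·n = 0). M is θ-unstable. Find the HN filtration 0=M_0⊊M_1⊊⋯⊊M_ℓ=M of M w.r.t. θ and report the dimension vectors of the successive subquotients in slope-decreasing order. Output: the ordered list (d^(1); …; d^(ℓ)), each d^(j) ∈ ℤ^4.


Barcode: M ≅ I[1,2], I[1,4], I[2,4], I[4,4]. HN layers by μ_θ (4 steps, strictly decreasing):
  μ^(1)=19; μ^(2)=9; μ^(3)=-11; μ^(4)=-21

((0, 0, 0, 3); (1, 1, 0, 0); (1, 1, 1, 0); (0, 1, 1, 0))


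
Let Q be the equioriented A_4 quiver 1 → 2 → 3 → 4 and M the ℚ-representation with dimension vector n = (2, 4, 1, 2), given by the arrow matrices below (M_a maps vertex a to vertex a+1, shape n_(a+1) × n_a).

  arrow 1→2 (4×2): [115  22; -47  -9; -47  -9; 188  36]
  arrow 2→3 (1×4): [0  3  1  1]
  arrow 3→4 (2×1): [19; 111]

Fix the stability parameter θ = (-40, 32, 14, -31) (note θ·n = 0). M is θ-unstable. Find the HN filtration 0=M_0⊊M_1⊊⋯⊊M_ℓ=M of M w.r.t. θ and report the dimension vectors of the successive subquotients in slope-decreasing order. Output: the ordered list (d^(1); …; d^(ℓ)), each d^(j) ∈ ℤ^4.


Barcode: M ≅ I[1,2]^2, I[2,2], I[2,4], I[4,4]. HN layers by μ_θ (4 steps, strictly decreasing):
  μ^(1)=32; μ^(2)=5; μ^(3)=-31; μ^(4)=-40

((0, 3, 0, 0); (0, 1, 1, 1); (0, 0, 0, 1); (2, 0, 0, 0))


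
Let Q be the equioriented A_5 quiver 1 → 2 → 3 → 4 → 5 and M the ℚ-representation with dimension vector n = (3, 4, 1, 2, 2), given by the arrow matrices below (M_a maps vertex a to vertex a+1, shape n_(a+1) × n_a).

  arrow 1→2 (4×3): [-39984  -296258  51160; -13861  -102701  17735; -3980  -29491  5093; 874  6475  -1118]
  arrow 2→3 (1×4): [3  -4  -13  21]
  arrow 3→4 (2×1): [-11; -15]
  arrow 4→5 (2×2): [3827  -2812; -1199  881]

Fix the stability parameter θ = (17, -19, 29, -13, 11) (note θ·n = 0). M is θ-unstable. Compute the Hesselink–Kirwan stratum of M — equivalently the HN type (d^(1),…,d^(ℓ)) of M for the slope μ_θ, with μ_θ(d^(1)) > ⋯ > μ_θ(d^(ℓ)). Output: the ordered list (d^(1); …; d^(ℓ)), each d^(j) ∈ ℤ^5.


Interval decomposition of M: I[1,2]^2, I[1,5], I[2,2], I[4,5].
HN type (ℓ=5): μ^(1)=11; μ^(2)=8; μ^(3)=-1; μ^(4)=-13; μ^(5)=-19

((0, 0, 0, 0, 2); (0, 0, 1, 1, 0); (3, 3, 0, 0, 0); (0, 0, 0, 1, 0); (0, 1, 0, 0, 0))


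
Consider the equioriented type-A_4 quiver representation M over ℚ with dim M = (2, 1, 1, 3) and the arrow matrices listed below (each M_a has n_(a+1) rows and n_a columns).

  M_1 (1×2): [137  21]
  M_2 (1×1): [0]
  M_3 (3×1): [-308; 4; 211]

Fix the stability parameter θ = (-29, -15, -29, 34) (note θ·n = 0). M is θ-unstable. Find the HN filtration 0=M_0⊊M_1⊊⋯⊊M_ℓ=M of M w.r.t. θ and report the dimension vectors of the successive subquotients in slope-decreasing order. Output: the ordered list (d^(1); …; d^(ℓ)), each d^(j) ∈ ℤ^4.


Interval decomposition of M: I[1,1], I[1,2], I[3,4], I[4,4]^2.
HN type (ℓ=3): μ^(1)=34; μ^(2)=-15; μ^(3)=-29

((0, 0, 0, 3); (0, 1, 0, 0); (2, 0, 1, 0))


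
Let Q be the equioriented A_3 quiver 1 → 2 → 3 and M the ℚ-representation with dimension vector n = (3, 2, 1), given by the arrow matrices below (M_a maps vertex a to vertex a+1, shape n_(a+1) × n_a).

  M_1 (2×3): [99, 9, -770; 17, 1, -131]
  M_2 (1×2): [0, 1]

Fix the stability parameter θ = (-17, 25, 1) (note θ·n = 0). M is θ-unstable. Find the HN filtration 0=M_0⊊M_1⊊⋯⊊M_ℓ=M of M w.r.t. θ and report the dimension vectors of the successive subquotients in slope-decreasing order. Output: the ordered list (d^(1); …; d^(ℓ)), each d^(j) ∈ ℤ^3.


Interval decomposition of M: I[1,1], I[1,2], I[1,3].
HN type (ℓ=3): μ^(1)=25; μ^(2)=13; μ^(3)=-17

((0, 1, 0); (0, 1, 1); (3, 0, 0))


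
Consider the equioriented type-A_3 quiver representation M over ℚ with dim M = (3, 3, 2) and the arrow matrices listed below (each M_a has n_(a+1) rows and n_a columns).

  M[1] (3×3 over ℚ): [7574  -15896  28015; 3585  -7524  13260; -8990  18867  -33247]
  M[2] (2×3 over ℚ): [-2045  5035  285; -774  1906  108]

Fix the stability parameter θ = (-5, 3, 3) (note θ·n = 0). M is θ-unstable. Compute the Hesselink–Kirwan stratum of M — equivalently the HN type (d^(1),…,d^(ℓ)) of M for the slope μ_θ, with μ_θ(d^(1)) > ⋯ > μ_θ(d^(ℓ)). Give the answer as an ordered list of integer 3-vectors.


Barcode: M ≅ I[1,2], I[1,3]^2. HN layers by μ_θ (2 steps, strictly decreasing):
  μ^(1)=3; μ^(2)=-5

((0, 3, 2); (3, 0, 0))


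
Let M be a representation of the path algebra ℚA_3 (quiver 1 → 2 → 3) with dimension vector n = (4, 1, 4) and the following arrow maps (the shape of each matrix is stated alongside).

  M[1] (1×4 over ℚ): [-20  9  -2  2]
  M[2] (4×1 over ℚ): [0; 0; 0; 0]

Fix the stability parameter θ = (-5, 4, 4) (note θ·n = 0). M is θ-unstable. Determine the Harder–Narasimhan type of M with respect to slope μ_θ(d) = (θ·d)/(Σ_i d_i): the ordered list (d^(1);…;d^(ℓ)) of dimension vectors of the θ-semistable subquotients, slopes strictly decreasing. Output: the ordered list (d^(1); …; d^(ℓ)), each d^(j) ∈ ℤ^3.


Interval decomposition of M: I[1,1]^3, I[1,2], I[3,3]^4.
HN type (ℓ=2): μ^(1)=4; μ^(2)=-5

((0, 1, 4); (4, 0, 0))


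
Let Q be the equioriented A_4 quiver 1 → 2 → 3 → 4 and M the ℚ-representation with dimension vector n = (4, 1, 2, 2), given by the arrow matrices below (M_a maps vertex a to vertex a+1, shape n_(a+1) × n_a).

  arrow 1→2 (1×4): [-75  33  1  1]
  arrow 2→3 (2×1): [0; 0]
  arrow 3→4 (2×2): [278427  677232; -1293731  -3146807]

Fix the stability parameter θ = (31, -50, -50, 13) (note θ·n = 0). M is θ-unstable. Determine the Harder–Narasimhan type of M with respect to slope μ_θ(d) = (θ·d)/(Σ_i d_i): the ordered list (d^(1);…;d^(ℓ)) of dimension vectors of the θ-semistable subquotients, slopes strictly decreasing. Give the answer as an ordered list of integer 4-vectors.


Via rank(M_{q-1}∘⋯∘M_p): M ≅ I[1,1]^3, I[1,2], I[3,4]^2.
μ_θ-semistable layers: μ^(1)=31; μ^(2)=13; μ^(3)=-19/2; μ^(4)=-50

((3, 0, 0, 0); (0, 0, 0, 2); (1, 1, 0, 0); (0, 0, 2, 0))


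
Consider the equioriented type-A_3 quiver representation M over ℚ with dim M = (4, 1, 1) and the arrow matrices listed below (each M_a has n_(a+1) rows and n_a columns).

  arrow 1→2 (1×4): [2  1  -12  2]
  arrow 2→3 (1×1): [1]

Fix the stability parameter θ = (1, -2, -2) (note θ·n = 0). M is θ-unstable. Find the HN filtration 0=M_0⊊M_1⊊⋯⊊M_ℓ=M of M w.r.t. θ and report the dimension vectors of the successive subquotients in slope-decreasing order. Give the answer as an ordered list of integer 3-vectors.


Barcode: M ≅ I[1,1]^3, I[1,3]. HN layers by μ_θ (2 steps, strictly decreasing):
  μ^(1)=1; μ^(2)=-1

((3, 0, 0); (1, 1, 1))


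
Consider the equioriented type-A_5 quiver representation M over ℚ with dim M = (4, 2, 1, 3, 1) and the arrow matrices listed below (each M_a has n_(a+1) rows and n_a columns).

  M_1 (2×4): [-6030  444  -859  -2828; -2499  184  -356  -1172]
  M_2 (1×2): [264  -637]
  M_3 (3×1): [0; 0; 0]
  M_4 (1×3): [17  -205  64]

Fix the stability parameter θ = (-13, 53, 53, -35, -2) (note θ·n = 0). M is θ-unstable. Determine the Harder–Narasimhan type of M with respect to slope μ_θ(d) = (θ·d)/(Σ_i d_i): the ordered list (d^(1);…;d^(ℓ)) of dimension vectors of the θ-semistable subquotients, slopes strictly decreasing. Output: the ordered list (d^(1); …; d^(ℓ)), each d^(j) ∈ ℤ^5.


Barcode: M ≅ I[1,1]^2, I[1,2], I[1,3], I[4,4]^2, I[4,5]. HN layers by μ_θ (4 steps, strictly decreasing):
  μ^(1)=53; μ^(2)=-2; μ^(3)=-13; μ^(4)=-35

((0, 2, 1, 0, 0); (0, 0, 0, 0, 1); (4, 0, 0, 0, 0); (0, 0, 0, 3, 0))


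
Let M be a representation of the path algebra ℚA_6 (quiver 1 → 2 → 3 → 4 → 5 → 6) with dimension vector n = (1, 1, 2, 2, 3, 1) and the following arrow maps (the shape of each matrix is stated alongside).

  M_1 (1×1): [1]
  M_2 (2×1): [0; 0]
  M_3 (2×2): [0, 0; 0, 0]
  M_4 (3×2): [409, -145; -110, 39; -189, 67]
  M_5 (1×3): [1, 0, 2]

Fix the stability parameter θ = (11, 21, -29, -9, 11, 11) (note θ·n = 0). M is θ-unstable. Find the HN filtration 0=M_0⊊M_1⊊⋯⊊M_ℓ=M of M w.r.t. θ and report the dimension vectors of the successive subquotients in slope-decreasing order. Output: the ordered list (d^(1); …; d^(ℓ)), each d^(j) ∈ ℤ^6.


Via rank(M_{q-1}∘⋯∘M_p): M ≅ I[1,2], I[3,3]^2, I[4,5], I[4,6], I[5,5].
μ_θ-semistable layers: μ^(1)=21; μ^(2)=11; μ^(3)=-9; μ^(4)=-29

((0, 1, 0, 0, 0, 0); (1, 0, 0, 0, 3, 1); (0, 0, 0, 2, 0, 0); (0, 0, 2, 0, 0, 0))


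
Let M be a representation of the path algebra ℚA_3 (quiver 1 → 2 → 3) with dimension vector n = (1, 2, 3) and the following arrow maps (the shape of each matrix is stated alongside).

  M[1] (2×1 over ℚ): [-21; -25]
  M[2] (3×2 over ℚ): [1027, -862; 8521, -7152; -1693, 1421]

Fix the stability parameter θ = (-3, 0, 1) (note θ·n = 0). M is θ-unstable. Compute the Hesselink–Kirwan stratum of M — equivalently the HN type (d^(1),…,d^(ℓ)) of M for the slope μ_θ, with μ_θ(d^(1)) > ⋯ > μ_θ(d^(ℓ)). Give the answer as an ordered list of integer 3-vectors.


Via rank(M_{q-1}∘⋯∘M_p): M ≅ I[1,3], I[2,3], I[3,3].
μ_θ-semistable layers: μ^(1)=1; μ^(2)=0; μ^(3)=-3

((0, 0, 3); (0, 2, 0); (1, 0, 0))


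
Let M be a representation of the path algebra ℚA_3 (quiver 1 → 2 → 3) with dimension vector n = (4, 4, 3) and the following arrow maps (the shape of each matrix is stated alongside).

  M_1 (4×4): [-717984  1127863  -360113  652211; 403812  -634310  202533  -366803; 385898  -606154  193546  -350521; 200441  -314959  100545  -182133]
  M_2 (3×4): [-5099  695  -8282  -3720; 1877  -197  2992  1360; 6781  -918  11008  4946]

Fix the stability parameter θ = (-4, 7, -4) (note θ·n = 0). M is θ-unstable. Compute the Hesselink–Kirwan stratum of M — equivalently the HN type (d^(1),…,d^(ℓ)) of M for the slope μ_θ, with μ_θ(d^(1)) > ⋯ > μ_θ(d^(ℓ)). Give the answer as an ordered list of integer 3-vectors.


Via rank(M_{q-1}∘⋯∘M_p): M ≅ I[1,2], I[1,3]^3.
μ_θ-semistable layers: μ^(1)=7; μ^(2)=3/2; μ^(3)=-4

((0, 1, 0); (0, 3, 3); (4, 0, 0))


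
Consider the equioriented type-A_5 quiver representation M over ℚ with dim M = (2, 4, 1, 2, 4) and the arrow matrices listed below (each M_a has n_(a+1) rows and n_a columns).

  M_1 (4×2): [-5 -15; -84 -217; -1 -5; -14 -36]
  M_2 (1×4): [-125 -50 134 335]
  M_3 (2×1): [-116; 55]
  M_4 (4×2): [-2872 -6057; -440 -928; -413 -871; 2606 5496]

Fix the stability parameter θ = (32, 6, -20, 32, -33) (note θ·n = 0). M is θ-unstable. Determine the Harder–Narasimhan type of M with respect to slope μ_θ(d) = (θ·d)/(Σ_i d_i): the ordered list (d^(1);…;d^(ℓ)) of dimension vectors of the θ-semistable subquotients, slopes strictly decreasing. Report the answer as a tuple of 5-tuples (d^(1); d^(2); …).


Barcode: M ≅ I[1,2], I[1,5], I[2,2]^2, I[4,5], I[5,5]^2. HN layers by μ_θ (5 steps, strictly decreasing):
  μ^(1)=19; μ^(2)=6; μ^(3)=17/5; μ^(4)=-1/2; μ^(5)=-33

((1, 1, 0, 0, 0); (0, 2, 0, 0, 0); (1, 1, 1, 1, 1); (0, 0, 0, 1, 1); (0, 0, 0, 0, 2))


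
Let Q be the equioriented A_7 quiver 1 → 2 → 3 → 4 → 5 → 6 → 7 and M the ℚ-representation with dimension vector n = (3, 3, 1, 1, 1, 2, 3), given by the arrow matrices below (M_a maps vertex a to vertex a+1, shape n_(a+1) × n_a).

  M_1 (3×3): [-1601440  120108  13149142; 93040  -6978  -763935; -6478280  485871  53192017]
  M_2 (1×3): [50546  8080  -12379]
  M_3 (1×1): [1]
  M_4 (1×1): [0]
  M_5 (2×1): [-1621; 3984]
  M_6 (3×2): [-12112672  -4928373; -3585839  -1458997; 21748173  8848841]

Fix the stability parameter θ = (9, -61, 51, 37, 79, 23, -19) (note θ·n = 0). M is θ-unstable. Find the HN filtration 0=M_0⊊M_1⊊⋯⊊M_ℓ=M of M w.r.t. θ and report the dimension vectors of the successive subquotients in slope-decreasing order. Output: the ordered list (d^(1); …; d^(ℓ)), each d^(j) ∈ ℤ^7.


Barcode: M ≅ I[1,1], I[1,2], I[1,4], I[2,2], I[5,7], I[6,7], I[7,7]. HN layers by μ_θ (7 steps, strictly decreasing):
  μ^(1)=44; μ^(2)=83/3; μ^(3)=9; μ^(4)=2; μ^(5)=-19; μ^(6)=-26; μ^(7)=-61

((0, 0, 1, 1, 0, 0, 0); (0, 0, 0, 0, 1, 1, 1); (1, 0, 0, 0, 0, 0, 0); (0, 0, 0, 0, 0, 1, 1); (0, 0, 0, 0, 0, 0, 1); (2, 2, 0, 0, 0, 0, 0); (0, 1, 0, 0, 0, 0, 0))


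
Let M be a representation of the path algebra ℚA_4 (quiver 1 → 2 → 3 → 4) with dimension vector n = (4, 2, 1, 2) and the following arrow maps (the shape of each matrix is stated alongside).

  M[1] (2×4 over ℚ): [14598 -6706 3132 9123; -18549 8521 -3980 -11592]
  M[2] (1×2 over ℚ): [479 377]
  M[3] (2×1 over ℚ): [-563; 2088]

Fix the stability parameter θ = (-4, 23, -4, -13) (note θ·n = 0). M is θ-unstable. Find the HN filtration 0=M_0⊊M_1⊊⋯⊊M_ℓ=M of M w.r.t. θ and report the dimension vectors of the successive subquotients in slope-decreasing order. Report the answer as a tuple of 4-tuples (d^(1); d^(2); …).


Interval decomposition of M: I[1,1]^2, I[1,2], I[1,4], I[4,4].
HN type (ℓ=4): μ^(1)=23; μ^(2)=2; μ^(3)=-4; μ^(4)=-13

((0, 1, 0, 0); (0, 1, 1, 1); (4, 0, 0, 0); (0, 0, 0, 1))


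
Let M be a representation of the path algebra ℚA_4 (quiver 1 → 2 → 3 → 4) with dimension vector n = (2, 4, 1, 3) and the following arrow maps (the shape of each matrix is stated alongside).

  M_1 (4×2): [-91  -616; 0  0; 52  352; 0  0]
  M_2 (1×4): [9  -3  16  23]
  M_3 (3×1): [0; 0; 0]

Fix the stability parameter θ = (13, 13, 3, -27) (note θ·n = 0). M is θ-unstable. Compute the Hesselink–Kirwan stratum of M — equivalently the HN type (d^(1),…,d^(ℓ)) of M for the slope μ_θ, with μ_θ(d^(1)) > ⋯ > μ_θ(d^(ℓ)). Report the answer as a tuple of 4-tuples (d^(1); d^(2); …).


Interval decomposition of M: I[1,1], I[1,3], I[2,2]^3, I[4,4]^3.
HN type (ℓ=3): μ^(1)=13; μ^(2)=29/3; μ^(3)=-27

((1, 3, 0, 0); (1, 1, 1, 0); (0, 0, 0, 3))


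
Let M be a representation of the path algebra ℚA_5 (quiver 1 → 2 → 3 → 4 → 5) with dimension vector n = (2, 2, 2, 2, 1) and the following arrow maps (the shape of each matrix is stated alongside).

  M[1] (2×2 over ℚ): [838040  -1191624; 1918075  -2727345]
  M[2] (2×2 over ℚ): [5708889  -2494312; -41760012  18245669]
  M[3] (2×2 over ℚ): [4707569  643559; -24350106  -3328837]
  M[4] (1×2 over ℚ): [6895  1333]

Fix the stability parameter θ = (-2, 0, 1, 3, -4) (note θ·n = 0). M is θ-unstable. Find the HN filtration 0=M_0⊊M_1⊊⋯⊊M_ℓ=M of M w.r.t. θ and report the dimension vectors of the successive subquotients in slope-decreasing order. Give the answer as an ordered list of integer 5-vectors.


Barcode: M ≅ I[1,1], I[1,4], I[2,5]. HN layers by μ_θ (4 steps, strictly decreasing):
  μ^(1)=3; μ^(2)=1; μ^(3)=0; μ^(4)=-2

((0, 0, 0, 1, 0); (0, 0, 1, 0, 0); (0, 2, 1, 1, 1); (2, 0, 0, 0, 0))


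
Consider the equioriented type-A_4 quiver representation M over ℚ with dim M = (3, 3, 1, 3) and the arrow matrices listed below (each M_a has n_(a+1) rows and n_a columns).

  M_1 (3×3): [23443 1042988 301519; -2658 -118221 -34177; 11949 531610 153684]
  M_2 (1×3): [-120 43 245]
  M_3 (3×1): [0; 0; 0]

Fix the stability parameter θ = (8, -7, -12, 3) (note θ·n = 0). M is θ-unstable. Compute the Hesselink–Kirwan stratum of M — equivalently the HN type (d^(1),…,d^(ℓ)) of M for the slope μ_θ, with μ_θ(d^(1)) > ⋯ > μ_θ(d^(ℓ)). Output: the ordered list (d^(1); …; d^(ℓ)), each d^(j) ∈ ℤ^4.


Via rank(M_{q-1}∘⋯∘M_p): M ≅ I[1,2]^2, I[1,3], I[4,4]^3.
μ_θ-semistable layers: μ^(1)=3; μ^(2)=1/2; μ^(3)=-11/3

((0, 0, 0, 3); (2, 2, 0, 0); (1, 1, 1, 0))


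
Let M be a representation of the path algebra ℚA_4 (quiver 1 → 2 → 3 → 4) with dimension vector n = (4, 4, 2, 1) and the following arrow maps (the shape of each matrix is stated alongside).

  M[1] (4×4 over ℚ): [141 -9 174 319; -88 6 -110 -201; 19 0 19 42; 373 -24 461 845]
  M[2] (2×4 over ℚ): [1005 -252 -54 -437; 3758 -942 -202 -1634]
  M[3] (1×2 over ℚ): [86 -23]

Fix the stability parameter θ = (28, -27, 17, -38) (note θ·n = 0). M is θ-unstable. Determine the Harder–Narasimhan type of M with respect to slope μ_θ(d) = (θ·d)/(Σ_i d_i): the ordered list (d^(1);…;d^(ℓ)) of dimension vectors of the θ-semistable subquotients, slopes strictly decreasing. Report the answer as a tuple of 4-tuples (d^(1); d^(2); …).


Interval decomposition of M: I[1,1], I[1,2], I[1,3], I[1,4], I[2,2].
HN type (ℓ=5): μ^(1)=28; μ^(2)=17; μ^(3)=1/2; μ^(4)=-5; μ^(5)=-27

((1, 0, 0, 0); (0, 0, 1, 0); (2, 2, 0, 0); (1, 1, 1, 1); (0, 1, 0, 0))


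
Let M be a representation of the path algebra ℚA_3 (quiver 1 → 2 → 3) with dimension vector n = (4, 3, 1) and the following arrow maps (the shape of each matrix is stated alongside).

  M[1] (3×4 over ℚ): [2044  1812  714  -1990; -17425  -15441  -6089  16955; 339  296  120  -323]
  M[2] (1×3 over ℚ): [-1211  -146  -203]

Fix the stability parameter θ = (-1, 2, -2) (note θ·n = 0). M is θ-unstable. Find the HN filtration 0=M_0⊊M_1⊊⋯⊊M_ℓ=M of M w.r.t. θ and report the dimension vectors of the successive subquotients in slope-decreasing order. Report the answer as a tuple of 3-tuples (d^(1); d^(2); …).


Via rank(M_{q-1}∘⋯∘M_p): M ≅ I[1,1], I[1,2]^2, I[1,3].
μ_θ-semistable layers: μ^(1)=2; μ^(2)=0; μ^(3)=-1

((0, 2, 0); (0, 1, 1); (4, 0, 0))


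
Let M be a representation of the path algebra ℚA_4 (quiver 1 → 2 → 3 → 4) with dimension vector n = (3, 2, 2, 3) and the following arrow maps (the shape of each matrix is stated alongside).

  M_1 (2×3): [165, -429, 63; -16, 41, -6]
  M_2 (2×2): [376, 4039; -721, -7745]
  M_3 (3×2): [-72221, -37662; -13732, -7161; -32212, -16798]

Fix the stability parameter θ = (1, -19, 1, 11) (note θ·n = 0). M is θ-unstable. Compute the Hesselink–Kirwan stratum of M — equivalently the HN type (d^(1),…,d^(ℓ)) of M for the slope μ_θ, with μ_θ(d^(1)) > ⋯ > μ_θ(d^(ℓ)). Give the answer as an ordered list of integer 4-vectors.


Via rank(M_{q-1}∘⋯∘M_p): M ≅ I[1,1], I[1,4]^2, I[4,4].
μ_θ-semistable layers: μ^(1)=11; μ^(2)=1; μ^(3)=-9

((0, 0, 0, 3); (1, 0, 2, 0); (2, 2, 0, 0))


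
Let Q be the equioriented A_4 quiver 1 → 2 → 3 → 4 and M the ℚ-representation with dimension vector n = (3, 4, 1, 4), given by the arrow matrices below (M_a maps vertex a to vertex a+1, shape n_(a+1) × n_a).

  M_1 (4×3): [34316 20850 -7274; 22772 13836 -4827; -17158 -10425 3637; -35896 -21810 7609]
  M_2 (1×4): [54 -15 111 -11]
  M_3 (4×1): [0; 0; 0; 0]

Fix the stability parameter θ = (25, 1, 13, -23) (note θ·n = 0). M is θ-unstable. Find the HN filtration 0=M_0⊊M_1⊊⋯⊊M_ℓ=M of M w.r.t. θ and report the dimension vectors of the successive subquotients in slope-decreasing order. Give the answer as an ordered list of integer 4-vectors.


Barcode: M ≅ I[1,1], I[1,2], I[1,3], I[2,2]^2, I[4,4]^4. HN layers by μ_θ (4 steps, strictly decreasing):
  μ^(1)=25; μ^(2)=13; μ^(3)=1; μ^(4)=-23

((1, 0, 0, 0); (2, 2, 1, 0); (0, 2, 0, 0); (0, 0, 0, 4))


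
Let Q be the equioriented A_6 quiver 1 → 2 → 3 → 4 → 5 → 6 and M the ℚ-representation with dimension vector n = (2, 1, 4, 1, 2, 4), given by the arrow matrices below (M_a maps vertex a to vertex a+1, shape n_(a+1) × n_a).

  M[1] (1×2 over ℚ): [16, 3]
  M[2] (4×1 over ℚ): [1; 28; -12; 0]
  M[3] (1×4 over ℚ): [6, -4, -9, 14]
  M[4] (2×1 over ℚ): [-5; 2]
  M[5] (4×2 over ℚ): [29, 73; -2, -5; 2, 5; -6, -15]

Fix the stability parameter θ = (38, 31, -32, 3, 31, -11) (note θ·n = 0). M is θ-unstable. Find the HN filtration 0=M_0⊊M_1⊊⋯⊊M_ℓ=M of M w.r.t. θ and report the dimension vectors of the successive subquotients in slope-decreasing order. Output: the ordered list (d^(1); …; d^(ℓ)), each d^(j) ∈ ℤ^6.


Barcode: M ≅ I[1,1], I[1,6], I[3,3]^3, I[5,6], I[6,6]^2. HN layers by μ_θ (4 steps, strictly decreasing):
  μ^(1)=38; μ^(2)=10; μ^(3)=-11; μ^(4)=-32

((1, 0, 0, 0, 0, 0); (1, 1, 1, 1, 2, 2); (0, 0, 0, 0, 0, 2); (0, 0, 3, 0, 0, 0))


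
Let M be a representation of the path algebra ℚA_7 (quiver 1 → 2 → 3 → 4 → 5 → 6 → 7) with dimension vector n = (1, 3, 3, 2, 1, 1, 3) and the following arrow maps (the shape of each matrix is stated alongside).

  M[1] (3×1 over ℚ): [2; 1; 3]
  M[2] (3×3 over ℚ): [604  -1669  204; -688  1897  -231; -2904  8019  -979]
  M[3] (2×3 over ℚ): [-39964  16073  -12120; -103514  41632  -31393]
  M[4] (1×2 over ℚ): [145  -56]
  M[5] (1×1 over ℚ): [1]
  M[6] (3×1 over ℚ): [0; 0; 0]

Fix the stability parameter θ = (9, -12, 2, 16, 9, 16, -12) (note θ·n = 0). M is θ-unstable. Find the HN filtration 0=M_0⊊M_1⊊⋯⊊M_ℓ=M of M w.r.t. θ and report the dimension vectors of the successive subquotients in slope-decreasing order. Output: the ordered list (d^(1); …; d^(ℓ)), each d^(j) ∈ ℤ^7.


Interval decomposition of M: I[1,3], I[2,2], I[2,6], I[3,4], I[7,7]^3.
HN type (ℓ=5): μ^(1)=16; μ^(2)=25/2; μ^(3)=2; μ^(4)=-3/2; μ^(5)=-12

((0, 0, 0, 1, 0, 1, 0); (0, 0, 0, 1, 1, 0, 0); (0, 0, 3, 0, 0, 0, 0); (1, 1, 0, 0, 0, 0, 0); (0, 2, 0, 0, 0, 0, 3))


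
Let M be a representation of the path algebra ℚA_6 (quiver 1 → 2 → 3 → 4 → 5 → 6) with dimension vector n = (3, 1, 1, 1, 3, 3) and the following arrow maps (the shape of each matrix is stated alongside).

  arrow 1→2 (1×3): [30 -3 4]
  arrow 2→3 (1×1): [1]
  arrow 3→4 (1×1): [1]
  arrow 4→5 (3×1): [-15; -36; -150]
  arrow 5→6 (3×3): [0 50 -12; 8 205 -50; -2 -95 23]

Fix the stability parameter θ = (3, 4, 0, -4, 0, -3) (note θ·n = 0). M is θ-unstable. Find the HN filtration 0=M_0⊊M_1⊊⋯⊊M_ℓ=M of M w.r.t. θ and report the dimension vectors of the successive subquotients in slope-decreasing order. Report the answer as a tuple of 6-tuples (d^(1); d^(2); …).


Via rank(M_{q-1}∘⋯∘M_p): M ≅ I[1,1]^2, I[1,5], I[5,6]^2, I[6,6].
μ_θ-semistable layers: μ^(1)=3; μ^(2)=3/5; μ^(3)=-3/2; μ^(4)=-3

((2, 0, 0, 0, 0, 0); (1, 1, 1, 1, 1, 0); (0, 0, 0, 0, 2, 2); (0, 0, 0, 0, 0, 1))


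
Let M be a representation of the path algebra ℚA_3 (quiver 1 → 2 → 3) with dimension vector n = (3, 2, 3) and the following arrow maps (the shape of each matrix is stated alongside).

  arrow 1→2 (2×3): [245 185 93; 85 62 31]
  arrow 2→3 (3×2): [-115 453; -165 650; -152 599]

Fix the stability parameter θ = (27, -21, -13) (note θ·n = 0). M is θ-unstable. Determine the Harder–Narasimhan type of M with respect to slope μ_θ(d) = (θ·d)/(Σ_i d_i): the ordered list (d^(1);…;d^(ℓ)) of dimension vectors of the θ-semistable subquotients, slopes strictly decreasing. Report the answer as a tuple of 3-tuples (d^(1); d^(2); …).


Via rank(M_{q-1}∘⋯∘M_p): M ≅ I[1,1], I[1,3]^2, I[3,3].
μ_θ-semistable layers: μ^(1)=27; μ^(2)=-7/3; μ^(3)=-13

((1, 0, 0); (2, 2, 2); (0, 0, 1))


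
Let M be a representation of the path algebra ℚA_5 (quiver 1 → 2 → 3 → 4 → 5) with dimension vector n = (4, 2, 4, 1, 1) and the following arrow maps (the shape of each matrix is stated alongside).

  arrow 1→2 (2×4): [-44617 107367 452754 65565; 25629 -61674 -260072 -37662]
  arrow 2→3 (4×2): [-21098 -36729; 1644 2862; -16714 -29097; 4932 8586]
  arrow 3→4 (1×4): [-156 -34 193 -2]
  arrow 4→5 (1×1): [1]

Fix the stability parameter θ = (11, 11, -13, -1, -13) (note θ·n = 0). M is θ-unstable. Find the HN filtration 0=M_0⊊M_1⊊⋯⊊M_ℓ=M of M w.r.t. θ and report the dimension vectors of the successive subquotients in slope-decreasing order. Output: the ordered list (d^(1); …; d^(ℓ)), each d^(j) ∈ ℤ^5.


Via rank(M_{q-1}∘⋯∘M_p): M ≅ I[1,1]^2, I[1,2], I[1,5], I[3,3]^3.
μ_θ-semistable layers: μ^(1)=11; μ^(2)=-1; μ^(3)=-13

((3, 1, 0, 0, 0); (1, 1, 1, 1, 1); (0, 0, 3, 0, 0))


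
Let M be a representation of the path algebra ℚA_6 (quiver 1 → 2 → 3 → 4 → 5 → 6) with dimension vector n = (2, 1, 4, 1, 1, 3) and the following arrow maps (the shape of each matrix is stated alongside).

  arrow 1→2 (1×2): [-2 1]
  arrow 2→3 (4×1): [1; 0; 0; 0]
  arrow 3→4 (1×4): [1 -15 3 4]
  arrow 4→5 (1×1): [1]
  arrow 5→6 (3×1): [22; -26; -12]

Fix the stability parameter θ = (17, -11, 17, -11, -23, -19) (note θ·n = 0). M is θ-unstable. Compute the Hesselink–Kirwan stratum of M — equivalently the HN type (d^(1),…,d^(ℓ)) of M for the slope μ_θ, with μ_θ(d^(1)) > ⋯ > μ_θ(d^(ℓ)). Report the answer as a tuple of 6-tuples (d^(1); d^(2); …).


Barcode: M ≅ I[1,1], I[1,6], I[3,3]^3, I[6,6]^2. HN layers by μ_θ (3 steps, strictly decreasing):
  μ^(1)=17; μ^(2)=-5; μ^(3)=-19

((1, 0, 3, 0, 0, 0); (1, 1, 1, 1, 1, 1); (0, 0, 0, 0, 0, 2))


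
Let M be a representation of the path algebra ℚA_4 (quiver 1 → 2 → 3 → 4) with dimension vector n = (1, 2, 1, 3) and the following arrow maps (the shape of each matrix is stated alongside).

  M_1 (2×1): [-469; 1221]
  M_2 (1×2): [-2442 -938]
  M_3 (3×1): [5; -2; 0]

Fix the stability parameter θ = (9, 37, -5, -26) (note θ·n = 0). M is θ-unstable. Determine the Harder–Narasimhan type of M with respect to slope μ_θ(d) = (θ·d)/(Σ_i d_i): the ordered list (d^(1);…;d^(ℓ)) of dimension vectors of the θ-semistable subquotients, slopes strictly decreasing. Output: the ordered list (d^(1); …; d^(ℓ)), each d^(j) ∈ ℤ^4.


Via rank(M_{q-1}∘⋯∘M_p): M ≅ I[1,2], I[2,4], I[4,4]^2.
μ_θ-semistable layers: μ^(1)=37; μ^(2)=9; μ^(3)=2; μ^(4)=-26

((0, 1, 0, 0); (1, 0, 0, 0); (0, 1, 1, 1); (0, 0, 0, 2))


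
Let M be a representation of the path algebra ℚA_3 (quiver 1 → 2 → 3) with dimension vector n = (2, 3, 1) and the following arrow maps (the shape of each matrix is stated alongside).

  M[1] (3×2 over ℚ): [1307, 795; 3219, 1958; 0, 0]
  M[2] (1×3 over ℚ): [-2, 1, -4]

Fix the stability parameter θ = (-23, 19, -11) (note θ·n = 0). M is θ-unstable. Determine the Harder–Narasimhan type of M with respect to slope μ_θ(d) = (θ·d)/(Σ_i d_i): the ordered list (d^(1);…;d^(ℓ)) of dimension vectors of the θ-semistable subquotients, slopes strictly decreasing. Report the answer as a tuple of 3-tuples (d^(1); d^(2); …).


Barcode: M ≅ I[1,2], I[1,3], I[2,2]. HN layers by μ_θ (3 steps, strictly decreasing):
  μ^(1)=19; μ^(2)=4; μ^(3)=-23

((0, 2, 0); (0, 1, 1); (2, 0, 0))


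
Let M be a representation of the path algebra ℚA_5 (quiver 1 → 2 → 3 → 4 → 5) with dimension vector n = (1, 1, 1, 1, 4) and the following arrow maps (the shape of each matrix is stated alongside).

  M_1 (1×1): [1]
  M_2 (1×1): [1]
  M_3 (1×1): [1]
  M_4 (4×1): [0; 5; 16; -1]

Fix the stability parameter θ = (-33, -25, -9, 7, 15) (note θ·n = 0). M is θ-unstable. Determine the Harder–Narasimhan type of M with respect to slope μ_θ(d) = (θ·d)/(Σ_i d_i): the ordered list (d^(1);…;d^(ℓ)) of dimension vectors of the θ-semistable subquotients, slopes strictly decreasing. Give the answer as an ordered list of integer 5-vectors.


Interval decomposition of M: I[1,5], I[5,5]^3.
HN type (ℓ=5): μ^(1)=15; μ^(2)=7; μ^(3)=-9; μ^(4)=-25; μ^(5)=-33

((0, 0, 0, 0, 4); (0, 0, 0, 1, 0); (0, 0, 1, 0, 0); (0, 1, 0, 0, 0); (1, 0, 0, 0, 0))


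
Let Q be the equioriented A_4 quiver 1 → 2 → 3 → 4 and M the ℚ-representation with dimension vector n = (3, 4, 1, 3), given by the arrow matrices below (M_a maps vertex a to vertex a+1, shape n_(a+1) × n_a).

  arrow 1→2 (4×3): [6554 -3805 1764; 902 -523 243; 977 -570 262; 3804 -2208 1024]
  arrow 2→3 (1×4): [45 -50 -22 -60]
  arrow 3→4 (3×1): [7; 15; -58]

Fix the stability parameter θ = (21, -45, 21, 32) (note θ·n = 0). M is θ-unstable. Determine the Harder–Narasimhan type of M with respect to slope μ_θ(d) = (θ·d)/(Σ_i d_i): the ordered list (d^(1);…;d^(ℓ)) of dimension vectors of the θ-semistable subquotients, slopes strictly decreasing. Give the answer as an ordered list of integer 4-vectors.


Barcode: M ≅ I[1,2]^2, I[1,4], I[2,2], I[4,4]^2. HN layers by μ_θ (4 steps, strictly decreasing):
  μ^(1)=32; μ^(2)=21; μ^(3)=-12; μ^(4)=-45

((0, 0, 0, 3); (0, 0, 1, 0); (3, 3, 0, 0); (0, 1, 0, 0))


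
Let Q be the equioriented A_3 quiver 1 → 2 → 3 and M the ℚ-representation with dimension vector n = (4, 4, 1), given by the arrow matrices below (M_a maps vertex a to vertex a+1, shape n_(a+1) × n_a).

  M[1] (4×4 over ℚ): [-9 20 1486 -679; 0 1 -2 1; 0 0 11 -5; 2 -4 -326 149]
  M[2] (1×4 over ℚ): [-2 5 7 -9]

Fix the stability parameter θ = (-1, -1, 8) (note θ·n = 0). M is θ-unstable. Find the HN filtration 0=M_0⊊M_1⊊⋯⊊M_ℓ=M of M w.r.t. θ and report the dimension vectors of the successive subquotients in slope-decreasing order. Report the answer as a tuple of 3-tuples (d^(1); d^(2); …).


Interval decomposition of M: I[1,2]^3, I[1,3].
HN type (ℓ=2): μ^(1)=8; μ^(2)=-1

((0, 0, 1); (4, 4, 0))


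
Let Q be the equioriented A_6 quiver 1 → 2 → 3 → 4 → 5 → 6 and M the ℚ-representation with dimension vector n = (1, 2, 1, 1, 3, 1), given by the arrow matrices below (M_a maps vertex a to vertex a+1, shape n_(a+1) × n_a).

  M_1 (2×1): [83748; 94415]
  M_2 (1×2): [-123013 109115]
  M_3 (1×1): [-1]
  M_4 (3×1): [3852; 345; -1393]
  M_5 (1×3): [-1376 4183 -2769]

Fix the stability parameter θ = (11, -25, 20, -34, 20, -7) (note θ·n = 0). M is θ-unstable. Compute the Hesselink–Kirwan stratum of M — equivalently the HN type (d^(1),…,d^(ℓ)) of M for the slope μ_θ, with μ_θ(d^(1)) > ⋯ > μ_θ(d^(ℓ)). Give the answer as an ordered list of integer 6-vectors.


Barcode: M ≅ I[1,5], I[2,2], I[5,5], I[5,6]. HN layers by μ_θ (4 steps, strictly decreasing):
  μ^(1)=20; μ^(2)=13/2; μ^(3)=-7; μ^(4)=-25

((0, 0, 0, 0, 2, 0); (0, 0, 0, 0, 1, 1); (1, 1, 1, 1, 0, 0); (0, 1, 0, 0, 0, 0))
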